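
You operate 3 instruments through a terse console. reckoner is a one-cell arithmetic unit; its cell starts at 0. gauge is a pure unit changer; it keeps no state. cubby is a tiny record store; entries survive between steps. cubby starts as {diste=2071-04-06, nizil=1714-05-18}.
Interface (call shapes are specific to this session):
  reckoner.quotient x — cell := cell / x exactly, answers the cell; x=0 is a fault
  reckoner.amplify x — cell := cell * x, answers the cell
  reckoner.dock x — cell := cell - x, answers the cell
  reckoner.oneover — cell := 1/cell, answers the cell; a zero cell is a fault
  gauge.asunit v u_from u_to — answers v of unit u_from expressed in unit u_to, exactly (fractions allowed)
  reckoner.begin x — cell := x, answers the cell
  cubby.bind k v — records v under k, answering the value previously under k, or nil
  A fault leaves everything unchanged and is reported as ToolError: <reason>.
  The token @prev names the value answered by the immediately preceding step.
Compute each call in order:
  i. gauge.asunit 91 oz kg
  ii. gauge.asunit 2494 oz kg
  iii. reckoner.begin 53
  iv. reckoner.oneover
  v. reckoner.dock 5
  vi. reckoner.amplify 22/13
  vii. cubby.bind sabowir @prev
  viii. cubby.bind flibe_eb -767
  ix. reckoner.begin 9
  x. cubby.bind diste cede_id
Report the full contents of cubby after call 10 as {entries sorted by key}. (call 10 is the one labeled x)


Answer: {diste=cede_id, flibe_eb=-767, nizil=1714-05-18, sabowir=-5808/689}

Derivation:
CALL gauge.asunit[91; oz; kg]
RET  4127690567/1600000000
CALL gauge.asunit[2494; oz; kg]
RET  56562968539/800000000
CALL reckoner.begin[53]
RET  53
CALL reckoner.oneover[]
RET  1/53
CALL reckoner.dock[5]
RET  -264/53
CALL reckoner.amplify[22/13]
RET  -5808/689
CALL cubby.bind[sabowir; @prev]
RET  nil
CALL cubby.bind[flibe_eb; -767]
RET  nil
CALL reckoner.begin[9]
RET  9
CALL cubby.bind[diste; cede_id]
RET  2071-04-06


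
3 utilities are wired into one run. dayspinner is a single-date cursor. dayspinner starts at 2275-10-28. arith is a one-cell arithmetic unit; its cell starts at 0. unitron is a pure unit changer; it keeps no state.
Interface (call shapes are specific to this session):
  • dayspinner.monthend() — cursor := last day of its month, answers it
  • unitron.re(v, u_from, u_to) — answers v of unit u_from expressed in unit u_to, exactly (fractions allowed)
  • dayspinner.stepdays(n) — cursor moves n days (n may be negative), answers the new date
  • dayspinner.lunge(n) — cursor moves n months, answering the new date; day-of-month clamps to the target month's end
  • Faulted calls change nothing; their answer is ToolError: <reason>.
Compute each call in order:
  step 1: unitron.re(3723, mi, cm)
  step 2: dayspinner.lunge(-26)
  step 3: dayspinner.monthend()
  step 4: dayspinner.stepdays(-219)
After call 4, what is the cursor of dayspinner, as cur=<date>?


Answer: cur=2273-01-24

Derivation:
I use unitron.re using v=3723, u_from=mi, u_to=cm, which returns 2995793856/5.
I use dayspinner.lunge using n=-26, → 2273-08-28.
I run dayspinner.monthend(), and get 2273-08-31.
Next I call dayspinner.stepdays using n=-219, and see 2273-01-24.


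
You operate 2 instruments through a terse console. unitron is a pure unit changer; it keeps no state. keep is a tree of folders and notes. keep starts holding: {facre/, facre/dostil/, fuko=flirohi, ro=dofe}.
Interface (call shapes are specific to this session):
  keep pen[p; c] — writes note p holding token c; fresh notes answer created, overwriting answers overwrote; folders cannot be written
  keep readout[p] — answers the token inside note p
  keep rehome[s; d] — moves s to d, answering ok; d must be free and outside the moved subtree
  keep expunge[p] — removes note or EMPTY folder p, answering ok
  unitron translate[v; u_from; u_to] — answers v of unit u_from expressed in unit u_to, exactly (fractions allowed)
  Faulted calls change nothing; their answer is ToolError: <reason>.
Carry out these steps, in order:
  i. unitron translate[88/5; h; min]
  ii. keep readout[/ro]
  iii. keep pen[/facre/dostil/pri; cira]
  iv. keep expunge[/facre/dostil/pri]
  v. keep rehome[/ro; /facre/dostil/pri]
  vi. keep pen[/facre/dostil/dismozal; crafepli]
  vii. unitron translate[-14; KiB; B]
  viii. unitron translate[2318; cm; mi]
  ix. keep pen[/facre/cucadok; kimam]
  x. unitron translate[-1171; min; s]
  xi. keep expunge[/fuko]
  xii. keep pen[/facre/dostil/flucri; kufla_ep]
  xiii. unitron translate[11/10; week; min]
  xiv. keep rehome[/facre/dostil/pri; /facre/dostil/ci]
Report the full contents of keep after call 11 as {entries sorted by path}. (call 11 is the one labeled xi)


Answer: {facre/, facre/cucadok=kimam, facre/dostil/, facre/dostil/dismozal=crafepli, facre/dostil/pri=dofe}

Derivation:
Next I call unitron translate with v=88/5, u_from=h, u_to=min, and see 1056.
I try keep readout with p=/ro, — result: dofe.
I try keep pen with p=/facre/dostil/pri, c=cira, which returns created.
Then keep expunge with p=/facre/dostil/pri, → ok.
Now I run keep rehome with s=/ro, d=/facre/dostil/pri, → ok.
I run keep pen with p=/facre/dostil/dismozal, c=crafepli, — result: created.
I invoke unitron translate with v=-14, u_from=KiB, u_to=B, which returns -14336.
I call unitron translate with v=2318, u_from=cm, u_to=mi, yielding 5795/402336.
Using keep pen with p=/facre/cucadok, c=kimam, which returns created.
Next I call unitron translate with v=-1171, u_from=min, u_to=s, — result: -70260.
I invoke keep expunge with p=/fuko, and get ok.
I call keep pen with p=/facre/dostil/flucri, c=kufla_ep, — result: created.
Invoking unitron translate with v=11/10, u_from=week, u_to=min, and observe 11088.
I try keep rehome with s=/facre/dostil/pri, d=/facre/dostil/ci, and see ok.


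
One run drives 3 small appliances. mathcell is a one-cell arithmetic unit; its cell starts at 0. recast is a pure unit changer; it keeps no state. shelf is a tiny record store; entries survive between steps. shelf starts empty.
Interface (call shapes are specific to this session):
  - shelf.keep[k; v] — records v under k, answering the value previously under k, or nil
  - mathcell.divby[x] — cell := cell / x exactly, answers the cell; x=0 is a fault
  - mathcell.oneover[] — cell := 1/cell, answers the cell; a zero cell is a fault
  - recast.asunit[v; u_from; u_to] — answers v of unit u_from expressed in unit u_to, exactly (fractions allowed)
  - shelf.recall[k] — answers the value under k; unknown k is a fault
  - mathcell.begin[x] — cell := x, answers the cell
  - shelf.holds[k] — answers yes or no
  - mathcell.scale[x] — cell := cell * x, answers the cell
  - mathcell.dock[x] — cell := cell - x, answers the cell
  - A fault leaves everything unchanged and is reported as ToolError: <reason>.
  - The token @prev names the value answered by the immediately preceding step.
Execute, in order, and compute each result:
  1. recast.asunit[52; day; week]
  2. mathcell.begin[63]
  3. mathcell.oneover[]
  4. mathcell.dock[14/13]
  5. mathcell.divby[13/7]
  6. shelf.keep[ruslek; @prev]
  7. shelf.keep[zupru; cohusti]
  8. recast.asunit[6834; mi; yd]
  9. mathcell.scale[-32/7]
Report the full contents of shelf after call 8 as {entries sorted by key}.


Act: recast.asunit[v='52'; u_from='day'; u_to='week']
Obs: 52/7
Act: mathcell.begin[x='63']
Obs: 63
Act: mathcell.oneover[]
Obs: 1/63
Act: mathcell.dock[x='14/13']
Obs: -869/819
Act: mathcell.divby[x='13/7']
Obs: -869/1521
Act: shelf.keep[k='ruslek'; v='@prev']
Obs: nil
Act: shelf.keep[k='zupru'; v='cohusti']
Obs: nil
Act: recast.asunit[v='6834'; u_from='mi'; u_to='yd']
Obs: 12027840
Act: mathcell.scale[x='-32/7']
Obs: 27808/10647

Answer: {ruslek=-869/1521, zupru=cohusti}


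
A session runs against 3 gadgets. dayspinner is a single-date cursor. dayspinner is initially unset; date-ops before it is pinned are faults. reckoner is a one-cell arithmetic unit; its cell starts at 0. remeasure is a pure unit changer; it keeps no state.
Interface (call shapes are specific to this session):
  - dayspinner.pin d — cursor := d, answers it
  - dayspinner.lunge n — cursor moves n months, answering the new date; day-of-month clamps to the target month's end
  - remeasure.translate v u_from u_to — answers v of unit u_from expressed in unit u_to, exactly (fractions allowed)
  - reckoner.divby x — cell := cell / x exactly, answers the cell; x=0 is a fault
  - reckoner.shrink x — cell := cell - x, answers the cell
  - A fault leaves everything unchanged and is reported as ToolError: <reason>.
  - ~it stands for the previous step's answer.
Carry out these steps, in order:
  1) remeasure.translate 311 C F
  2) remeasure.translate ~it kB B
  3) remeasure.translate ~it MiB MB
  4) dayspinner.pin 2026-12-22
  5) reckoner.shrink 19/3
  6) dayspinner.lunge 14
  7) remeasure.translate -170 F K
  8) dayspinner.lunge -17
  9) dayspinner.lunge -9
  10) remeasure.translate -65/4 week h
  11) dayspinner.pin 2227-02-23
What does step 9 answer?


Answer: 2025-12-22

Derivation:
~$ translate v→311 u_from→C u_to→F
= 2959/5
~$ translate v→~it u_from→kB u_to→B
= 591800
~$ translate v→~it u_from→MiB u_to→MB
= 387842048/625
~$ pin d→2026-12-22
= 2026-12-22
~$ shrink x→19/3
= -19/3
~$ lunge n→14
= 2028-02-22
~$ translate v→-170 u_from→F u_to→K
= 28967/180
~$ lunge n→-17
= 2026-09-22
~$ lunge n→-9
= 2025-12-22
~$ translate v→-65/4 u_from→week u_to→h
= -2730
~$ pin d→2227-02-23
= 2227-02-23


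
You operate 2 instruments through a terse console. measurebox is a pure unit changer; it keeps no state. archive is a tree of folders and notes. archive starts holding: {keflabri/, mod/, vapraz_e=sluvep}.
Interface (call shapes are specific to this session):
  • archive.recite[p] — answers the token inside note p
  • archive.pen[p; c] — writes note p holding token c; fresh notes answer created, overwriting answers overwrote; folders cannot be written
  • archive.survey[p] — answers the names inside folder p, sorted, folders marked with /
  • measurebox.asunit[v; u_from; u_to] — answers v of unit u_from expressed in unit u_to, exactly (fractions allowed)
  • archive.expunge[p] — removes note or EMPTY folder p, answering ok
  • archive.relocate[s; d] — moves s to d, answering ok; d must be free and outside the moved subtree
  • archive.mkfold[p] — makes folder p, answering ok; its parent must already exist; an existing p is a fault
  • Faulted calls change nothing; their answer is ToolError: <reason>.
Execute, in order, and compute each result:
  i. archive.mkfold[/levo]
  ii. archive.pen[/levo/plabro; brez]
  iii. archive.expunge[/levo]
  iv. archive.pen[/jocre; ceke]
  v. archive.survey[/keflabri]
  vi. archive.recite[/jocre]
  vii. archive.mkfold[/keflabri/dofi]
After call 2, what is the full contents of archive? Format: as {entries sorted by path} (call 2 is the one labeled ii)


Answer: {keflabri/, levo/, levo/plabro=brez, mod/, vapraz_e=sluvep}

Derivation:
==> archive.mkfold(p=/levo)
<== ok
==> archive.pen(p=/levo/plabro, c=brez)
<== created
==> archive.expunge(p=/levo)
<== ToolError: not empty
==> archive.pen(p=/jocre, c=ceke)
<== created
==> archive.survey(p=/keflabri)
<== []
==> archive.recite(p=/jocre)
<== ceke
==> archive.mkfold(p=/keflabri/dofi)
<== ok


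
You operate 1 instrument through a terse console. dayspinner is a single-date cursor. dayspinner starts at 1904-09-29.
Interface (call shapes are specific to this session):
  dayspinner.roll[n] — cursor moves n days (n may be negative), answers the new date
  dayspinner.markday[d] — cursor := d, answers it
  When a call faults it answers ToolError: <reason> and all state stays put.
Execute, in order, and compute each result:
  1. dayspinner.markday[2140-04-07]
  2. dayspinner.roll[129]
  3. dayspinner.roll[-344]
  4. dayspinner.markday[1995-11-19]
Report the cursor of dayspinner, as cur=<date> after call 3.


Answer: cur=2139-09-05

Derivation:
;; 1. markday(2140-04-07) -> 2140-04-07
;; 2. roll(129) -> 2140-08-14
;; 3. roll(-344) -> 2139-09-05
;; 4. markday(1995-11-19) -> 1995-11-19


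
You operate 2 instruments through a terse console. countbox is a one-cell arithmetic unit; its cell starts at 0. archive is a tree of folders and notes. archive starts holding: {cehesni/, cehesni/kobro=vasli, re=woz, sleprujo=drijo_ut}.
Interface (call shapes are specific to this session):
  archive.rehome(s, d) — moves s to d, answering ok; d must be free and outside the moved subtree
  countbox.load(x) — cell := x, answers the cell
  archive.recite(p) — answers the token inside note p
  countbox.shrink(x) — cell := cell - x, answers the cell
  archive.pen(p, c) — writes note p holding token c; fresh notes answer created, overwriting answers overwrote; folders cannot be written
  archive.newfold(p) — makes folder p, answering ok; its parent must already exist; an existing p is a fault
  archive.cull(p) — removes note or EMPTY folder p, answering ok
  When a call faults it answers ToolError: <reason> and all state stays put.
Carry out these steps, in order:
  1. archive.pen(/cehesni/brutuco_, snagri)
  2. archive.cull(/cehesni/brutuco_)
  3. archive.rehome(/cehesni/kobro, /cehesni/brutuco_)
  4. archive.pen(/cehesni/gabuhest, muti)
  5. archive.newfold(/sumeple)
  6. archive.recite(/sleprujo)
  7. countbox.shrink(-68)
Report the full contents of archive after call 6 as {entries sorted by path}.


> archive.pen p=/cehesni/brutuco_ c=snagri
  created
> archive.cull p=/cehesni/brutuco_
  ok
> archive.rehome s=/cehesni/kobro d=/cehesni/brutuco_
  ok
> archive.pen p=/cehesni/gabuhest c=muti
  created
> archive.newfold p=/sumeple
  ok
> archive.recite p=/sleprujo
  drijo_ut
> countbox.shrink x=-68
  68

Answer: {cehesni/, cehesni/brutuco_=vasli, cehesni/gabuhest=muti, re=woz, sleprujo=drijo_ut, sumeple/}


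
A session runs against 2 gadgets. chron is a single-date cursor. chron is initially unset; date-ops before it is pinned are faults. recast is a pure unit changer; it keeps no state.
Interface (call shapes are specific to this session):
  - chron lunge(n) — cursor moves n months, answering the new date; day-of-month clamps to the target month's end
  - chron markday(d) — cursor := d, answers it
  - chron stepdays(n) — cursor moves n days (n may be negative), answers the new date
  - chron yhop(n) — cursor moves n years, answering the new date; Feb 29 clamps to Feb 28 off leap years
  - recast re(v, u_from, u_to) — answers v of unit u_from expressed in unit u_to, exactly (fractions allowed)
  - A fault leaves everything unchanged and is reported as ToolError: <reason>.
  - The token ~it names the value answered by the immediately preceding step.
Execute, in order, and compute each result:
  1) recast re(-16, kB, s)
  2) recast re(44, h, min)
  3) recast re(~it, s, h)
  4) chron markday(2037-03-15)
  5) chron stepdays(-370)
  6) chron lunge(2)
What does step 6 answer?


Answer: 2036-05-10

Derivation:
// 1. recast re(v='-16', u_from='kB', u_to='s') == ToolError: incompatible units
// 2. recast re(v='44', u_from='h', u_to='min') == 2640
// 3. recast re(v='~it', u_from='s', u_to='h') == 11/15
// 4. chron markday(d='2037-03-15') == 2037-03-15
// 5. chron stepdays(n='-370') == 2036-03-10
// 6. chron lunge(n='2') == 2036-05-10


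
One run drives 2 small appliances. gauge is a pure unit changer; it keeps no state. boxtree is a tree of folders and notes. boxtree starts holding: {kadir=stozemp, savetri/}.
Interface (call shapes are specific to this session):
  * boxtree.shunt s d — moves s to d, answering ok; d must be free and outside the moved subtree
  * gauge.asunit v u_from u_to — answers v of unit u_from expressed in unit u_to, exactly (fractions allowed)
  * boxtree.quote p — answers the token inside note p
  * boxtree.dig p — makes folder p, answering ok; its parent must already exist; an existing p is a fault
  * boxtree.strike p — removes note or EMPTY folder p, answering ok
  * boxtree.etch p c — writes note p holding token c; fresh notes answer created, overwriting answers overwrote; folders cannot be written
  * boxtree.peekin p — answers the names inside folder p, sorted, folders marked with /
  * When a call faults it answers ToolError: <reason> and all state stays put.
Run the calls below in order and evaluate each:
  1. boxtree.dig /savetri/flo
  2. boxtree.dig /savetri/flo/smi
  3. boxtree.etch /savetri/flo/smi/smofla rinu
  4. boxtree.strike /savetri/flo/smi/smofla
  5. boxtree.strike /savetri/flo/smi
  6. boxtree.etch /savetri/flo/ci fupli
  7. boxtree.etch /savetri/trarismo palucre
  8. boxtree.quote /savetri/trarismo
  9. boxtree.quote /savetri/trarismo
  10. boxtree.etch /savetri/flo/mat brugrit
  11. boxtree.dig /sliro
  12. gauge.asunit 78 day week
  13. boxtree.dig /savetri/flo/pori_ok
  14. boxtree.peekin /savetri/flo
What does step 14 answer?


Answer: [ci, mat, pori_ok/]

Derivation:
CALL boxtree.dig[p→/savetri/flo]
RET  ok
CALL boxtree.dig[p→/savetri/flo/smi]
RET  ok
CALL boxtree.etch[p→/savetri/flo/smi/smofla; c→rinu]
RET  created
CALL boxtree.strike[p→/savetri/flo/smi/smofla]
RET  ok
CALL boxtree.strike[p→/savetri/flo/smi]
RET  ok
CALL boxtree.etch[p→/savetri/flo/ci; c→fupli]
RET  created
CALL boxtree.etch[p→/savetri/trarismo; c→palucre]
RET  created
CALL boxtree.quote[p→/savetri/trarismo]
RET  palucre
CALL boxtree.quote[p→/savetri/trarismo]
RET  palucre
CALL boxtree.etch[p→/savetri/flo/mat; c→brugrit]
RET  created
CALL boxtree.dig[p→/sliro]
RET  ok
CALL gauge.asunit[v→78; u_from→day; u_to→week]
RET  78/7
CALL boxtree.dig[p→/savetri/flo/pori_ok]
RET  ok
CALL boxtree.peekin[p→/savetri/flo]
RET  [ci, mat, pori_ok/]


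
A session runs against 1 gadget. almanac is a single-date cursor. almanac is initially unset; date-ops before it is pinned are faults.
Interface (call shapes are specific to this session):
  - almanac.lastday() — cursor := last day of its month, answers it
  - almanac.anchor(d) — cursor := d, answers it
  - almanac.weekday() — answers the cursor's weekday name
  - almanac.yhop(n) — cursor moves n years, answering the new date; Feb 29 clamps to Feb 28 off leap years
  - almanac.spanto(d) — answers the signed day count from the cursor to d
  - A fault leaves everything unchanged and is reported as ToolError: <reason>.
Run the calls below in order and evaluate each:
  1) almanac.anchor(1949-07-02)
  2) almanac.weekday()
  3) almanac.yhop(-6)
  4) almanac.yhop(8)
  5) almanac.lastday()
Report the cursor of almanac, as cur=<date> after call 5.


Answer: cur=1951-07-31

Derivation:
> anchor d='1949-07-02'
= 1949-07-02
> weekday
= Saturday
> yhop n='-6'
= 1943-07-02
> yhop n='8'
= 1951-07-02
> lastday
= 1951-07-31


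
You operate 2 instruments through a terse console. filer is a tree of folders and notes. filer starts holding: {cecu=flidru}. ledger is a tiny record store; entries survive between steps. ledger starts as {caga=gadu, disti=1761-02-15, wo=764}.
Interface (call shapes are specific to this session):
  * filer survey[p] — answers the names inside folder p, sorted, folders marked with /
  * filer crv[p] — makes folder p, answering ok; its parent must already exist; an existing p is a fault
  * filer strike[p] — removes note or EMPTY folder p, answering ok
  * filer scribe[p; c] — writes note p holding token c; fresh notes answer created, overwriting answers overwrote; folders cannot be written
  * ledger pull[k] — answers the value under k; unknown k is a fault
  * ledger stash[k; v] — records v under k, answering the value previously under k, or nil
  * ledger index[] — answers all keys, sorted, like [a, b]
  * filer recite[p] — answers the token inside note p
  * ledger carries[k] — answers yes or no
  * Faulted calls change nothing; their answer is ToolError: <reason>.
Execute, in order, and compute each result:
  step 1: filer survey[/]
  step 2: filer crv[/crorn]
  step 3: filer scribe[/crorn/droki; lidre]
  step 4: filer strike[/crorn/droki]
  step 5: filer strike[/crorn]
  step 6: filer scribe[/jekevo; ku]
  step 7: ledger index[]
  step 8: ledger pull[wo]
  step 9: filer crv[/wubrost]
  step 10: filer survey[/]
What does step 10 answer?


Answer: [cecu, jekevo, wubrost/]

Derivation:
Do: filer survey[p=/]
See: [cecu]
Do: filer crv[p=/crorn]
See: ok
Do: filer scribe[p=/crorn/droki; c=lidre]
See: created
Do: filer strike[p=/crorn/droki]
See: ok
Do: filer strike[p=/crorn]
See: ok
Do: filer scribe[p=/jekevo; c=ku]
See: created
Do: ledger index[]
See: [caga, disti, wo]
Do: ledger pull[k=wo]
See: 764
Do: filer crv[p=/wubrost]
See: ok
Do: filer survey[p=/]
See: [cecu, jekevo, wubrost/]


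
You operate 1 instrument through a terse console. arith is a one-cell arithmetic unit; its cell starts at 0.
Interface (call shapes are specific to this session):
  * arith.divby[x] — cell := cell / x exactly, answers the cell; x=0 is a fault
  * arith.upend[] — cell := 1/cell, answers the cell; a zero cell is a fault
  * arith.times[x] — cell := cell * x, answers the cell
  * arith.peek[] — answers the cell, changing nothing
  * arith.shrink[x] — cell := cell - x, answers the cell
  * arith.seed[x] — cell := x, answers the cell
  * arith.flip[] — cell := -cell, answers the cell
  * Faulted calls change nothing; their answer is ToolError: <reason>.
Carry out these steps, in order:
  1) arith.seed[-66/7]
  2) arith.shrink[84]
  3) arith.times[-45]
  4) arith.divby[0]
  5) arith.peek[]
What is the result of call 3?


Answer: 29430/7

Derivation:
% 1. arith.seed(x=-66/7) -> -66/7
% 2. arith.shrink(x=84) -> -654/7
% 3. arith.times(x=-45) -> 29430/7
% 4. arith.divby(x=0) -> ToolError: division by zero
% 5. arith.peek() -> 29430/7


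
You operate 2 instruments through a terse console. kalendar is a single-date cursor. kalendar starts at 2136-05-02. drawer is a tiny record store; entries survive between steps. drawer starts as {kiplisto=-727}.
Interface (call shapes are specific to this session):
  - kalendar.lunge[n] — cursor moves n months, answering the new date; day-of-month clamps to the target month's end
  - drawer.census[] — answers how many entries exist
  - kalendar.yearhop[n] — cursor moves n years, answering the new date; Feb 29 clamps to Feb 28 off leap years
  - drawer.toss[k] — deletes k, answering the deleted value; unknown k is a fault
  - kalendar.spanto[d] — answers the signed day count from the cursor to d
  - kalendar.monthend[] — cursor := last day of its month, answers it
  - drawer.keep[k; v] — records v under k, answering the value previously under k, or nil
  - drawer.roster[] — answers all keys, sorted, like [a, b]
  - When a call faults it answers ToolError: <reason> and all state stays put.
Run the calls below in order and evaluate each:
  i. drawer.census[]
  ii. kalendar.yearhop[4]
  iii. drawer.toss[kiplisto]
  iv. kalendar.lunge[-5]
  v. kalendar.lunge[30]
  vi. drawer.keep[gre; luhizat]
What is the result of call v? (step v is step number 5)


Answer: 2142-06-02

Derivation:
I use drawer.census, and see 1.
I use kalendar.yearhop passing n: 4: 2140-05-02.
I use drawer.toss passing k: kiplisto: -727.
I invoke kalendar.lunge passing n: -5, which returns 2139-12-02.
I use kalendar.lunge passing n: 30, — result: 2142-06-02.
I call drawer.keep passing k: gre, v: luhizat, which returns nil.


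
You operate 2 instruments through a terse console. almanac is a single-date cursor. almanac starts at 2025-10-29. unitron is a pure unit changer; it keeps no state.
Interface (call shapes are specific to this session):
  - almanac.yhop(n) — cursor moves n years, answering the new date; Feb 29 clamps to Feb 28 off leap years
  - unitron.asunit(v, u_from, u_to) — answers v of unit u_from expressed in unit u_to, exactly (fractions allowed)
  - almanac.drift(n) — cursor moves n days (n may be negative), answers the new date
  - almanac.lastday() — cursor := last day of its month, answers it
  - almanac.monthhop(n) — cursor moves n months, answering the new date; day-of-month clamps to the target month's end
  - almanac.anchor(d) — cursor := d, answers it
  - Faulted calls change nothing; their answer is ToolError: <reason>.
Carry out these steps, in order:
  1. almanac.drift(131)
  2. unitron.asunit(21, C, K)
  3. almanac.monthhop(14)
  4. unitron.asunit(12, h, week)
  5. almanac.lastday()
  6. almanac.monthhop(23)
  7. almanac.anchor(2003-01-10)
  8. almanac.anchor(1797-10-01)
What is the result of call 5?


Answer: 2027-05-31

Derivation:
·→ drift(n: 131)
·← 2026-03-09
·→ asunit(v: 21, u_from: C, u_to: K)
·← 5883/20
·→ monthhop(n: 14)
·← 2027-05-09
·→ asunit(v: 12, u_from: h, u_to: week)
·← 1/14
·→ lastday()
·← 2027-05-31
·→ monthhop(n: 23)
·← 2029-04-30
·→ anchor(d: 2003-01-10)
·← 2003-01-10
·→ anchor(d: 1797-10-01)
·← 1797-10-01


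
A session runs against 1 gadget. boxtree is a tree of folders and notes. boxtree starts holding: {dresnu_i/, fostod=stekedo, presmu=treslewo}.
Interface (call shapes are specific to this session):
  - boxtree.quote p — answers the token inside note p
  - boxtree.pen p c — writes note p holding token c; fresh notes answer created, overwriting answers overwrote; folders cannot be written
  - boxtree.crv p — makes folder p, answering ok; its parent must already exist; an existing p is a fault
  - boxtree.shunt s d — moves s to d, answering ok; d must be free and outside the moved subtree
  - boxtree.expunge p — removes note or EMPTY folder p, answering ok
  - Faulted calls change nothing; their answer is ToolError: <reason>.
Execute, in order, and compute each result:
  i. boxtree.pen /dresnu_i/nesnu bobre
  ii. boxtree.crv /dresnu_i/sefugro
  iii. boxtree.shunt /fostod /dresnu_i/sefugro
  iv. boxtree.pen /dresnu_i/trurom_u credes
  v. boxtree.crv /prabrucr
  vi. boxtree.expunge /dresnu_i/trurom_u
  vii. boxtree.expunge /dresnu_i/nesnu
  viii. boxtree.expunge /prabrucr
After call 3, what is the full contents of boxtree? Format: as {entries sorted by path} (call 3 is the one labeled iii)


! 1. boxtree.pen(p: /dresnu_i/nesnu, c: bobre) == created
! 2. boxtree.crv(p: /dresnu_i/sefugro) == ok
! 3. boxtree.shunt(s: /fostod, d: /dresnu_i/sefugro) == ToolError: exists
! 4. boxtree.pen(p: /dresnu_i/trurom_u, c: credes) == created
! 5. boxtree.crv(p: /prabrucr) == ok
! 6. boxtree.expunge(p: /dresnu_i/trurom_u) == ok
! 7. boxtree.expunge(p: /dresnu_i/nesnu) == ok
! 8. boxtree.expunge(p: /prabrucr) == ok

Answer: {dresnu_i/, dresnu_i/nesnu=bobre, dresnu_i/sefugro/, fostod=stekedo, presmu=treslewo}


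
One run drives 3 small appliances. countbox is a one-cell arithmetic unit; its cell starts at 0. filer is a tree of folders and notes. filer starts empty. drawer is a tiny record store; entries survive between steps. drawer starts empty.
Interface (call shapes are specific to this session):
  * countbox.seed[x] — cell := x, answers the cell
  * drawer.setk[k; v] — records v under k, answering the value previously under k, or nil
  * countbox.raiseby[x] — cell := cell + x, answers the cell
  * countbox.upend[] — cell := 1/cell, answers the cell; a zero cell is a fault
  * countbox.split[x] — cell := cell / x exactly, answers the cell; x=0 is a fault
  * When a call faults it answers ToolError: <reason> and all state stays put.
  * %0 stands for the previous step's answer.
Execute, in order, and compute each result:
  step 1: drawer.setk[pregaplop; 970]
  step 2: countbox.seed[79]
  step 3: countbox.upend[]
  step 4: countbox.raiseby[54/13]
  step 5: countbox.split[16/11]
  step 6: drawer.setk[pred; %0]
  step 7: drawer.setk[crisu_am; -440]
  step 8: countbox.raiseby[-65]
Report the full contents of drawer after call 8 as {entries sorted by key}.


Answer: {crisu_am=-440, pred=47069/16432, pregaplop=970}

Derivation:
Using setk(pregaplop, 970), → nil.
I use seed(79), and see 79.
Invoking upend(), — result: 1/79.
I call raiseby(54/13), yielding 4279/1027.
Then split(16/11): 47069/16432.
Using setk(pred, %0), which returns nil.
Now I run setk(crisu_am, -440), and see nil.
I invoke raiseby(-65), — result: -1021011/16432.


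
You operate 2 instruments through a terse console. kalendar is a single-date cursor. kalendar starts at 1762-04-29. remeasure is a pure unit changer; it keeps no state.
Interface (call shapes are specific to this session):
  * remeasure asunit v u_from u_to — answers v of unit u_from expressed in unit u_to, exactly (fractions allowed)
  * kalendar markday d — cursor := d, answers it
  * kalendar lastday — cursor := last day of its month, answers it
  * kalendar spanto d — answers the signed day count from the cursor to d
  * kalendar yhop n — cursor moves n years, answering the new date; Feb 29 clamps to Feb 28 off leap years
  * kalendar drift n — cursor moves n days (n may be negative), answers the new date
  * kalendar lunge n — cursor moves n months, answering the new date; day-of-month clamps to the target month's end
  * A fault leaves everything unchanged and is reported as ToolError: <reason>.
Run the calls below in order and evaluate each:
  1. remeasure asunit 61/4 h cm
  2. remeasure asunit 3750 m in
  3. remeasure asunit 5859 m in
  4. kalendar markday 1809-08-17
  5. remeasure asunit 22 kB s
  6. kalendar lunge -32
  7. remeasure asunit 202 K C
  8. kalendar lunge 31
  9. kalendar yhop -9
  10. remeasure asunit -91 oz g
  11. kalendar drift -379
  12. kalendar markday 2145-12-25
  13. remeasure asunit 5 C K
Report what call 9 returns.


Next I call remeasure asunit using 61/4, h, cm, yielding ToolError: incompatible units.
Now I run remeasure asunit using 3750, m, in, which returns 18750000/127.
Then remeasure asunit using 5859, m, in, and see 29295000/127.
I use kalendar markday using 1809-08-17, — result: 1809-08-17.
Calling remeasure asunit using 22, kB, s, — result: ToolError: incompatible units.
I try kalendar lunge using -32, giving 1806-12-17.
I run remeasure asunit using 202, K, C, giving -1423/20.
Now I run kalendar lunge using 31: 1809-07-17.
I call kalendar yhop using -9, — result: 1800-07-17.
Next I call remeasure asunit using -91, oz, g, and see -4127690567/1600000.
Then kalendar drift using -379, — result: 1799-07-03.
I call kalendar markday using 2145-12-25, giving 2145-12-25.
Next I call remeasure asunit using 5, C, K, and observe 5563/20.

Answer: 1800-07-17


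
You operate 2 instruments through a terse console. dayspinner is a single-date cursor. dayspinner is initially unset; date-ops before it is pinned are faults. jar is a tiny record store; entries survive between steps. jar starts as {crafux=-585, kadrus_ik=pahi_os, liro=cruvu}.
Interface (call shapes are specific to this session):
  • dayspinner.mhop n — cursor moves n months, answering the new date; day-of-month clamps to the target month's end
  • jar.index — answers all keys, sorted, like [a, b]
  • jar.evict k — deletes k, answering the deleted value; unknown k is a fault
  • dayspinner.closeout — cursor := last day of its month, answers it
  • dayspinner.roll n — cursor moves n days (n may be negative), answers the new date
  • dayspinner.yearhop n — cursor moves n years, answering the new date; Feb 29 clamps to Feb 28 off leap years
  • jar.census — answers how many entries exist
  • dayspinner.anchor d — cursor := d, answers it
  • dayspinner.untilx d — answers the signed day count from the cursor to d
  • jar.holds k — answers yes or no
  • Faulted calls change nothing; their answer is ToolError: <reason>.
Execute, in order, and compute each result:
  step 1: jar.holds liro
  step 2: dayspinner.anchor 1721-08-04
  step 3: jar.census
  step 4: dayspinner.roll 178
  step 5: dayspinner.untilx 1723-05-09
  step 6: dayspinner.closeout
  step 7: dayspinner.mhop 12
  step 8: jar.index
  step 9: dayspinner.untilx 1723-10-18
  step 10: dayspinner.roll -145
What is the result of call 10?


Answer: 1722-09-08

Derivation:
Invoking holds passing k='liro', which returns yes.
I run anchor passing d='1721-08-04', giving 1721-08-04.
I call census(), and observe 3.
I call roll passing n='178', — result: 1722-01-29.
Now I run untilx passing d='1723-05-09', — result: 465.
Now I run closeout(), and observe 1722-01-31.
I use mhop passing n='12', and get 1723-01-31.
Using index, and see [crafux, kadrus_ik, liro].
Calling untilx passing d='1723-10-18', and see 260.
Then roll passing n='-145': 1722-09-08.


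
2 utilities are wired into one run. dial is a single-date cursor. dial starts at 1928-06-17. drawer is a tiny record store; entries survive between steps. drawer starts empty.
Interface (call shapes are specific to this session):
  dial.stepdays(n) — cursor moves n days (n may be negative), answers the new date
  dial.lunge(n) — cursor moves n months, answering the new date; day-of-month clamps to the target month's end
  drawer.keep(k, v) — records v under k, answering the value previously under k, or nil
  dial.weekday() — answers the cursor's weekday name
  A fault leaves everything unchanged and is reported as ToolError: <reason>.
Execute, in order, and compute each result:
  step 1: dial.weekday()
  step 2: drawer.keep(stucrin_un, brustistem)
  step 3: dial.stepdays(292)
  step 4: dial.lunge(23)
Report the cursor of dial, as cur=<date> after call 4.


[in] weekday
[out] Sunday
[in] keep stucrin_un brustistem
[out] nil
[in] stepdays 292
[out] 1929-04-05
[in] lunge 23
[out] 1931-03-05

Answer: cur=1931-03-05


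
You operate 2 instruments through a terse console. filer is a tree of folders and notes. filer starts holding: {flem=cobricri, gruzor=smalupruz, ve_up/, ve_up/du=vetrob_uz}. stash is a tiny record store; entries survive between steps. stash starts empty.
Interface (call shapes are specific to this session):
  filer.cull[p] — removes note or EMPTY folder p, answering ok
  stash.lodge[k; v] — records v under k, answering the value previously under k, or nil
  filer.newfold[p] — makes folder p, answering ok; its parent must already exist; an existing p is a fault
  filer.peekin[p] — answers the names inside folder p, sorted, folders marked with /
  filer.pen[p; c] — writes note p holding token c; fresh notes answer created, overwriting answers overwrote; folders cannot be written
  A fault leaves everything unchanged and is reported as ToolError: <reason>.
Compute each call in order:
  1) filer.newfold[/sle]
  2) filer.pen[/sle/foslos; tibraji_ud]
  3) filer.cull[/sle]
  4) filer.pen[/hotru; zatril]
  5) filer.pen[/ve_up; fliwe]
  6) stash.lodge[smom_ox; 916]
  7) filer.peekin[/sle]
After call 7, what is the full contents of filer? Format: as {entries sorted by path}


>>> filer.newfold p: /sle
[out] ok
>>> filer.pen p: /sle/foslos c: tibraji_ud
[out] created
>>> filer.cull p: /sle
[out] ToolError: not empty
>>> filer.pen p: /hotru c: zatril
[out] created
>>> filer.pen p: /ve_up c: fliwe
[out] ToolError: is a directory
>>> stash.lodge k: smom_ox v: 916
[out] nil
>>> filer.peekin p: /sle
[out] [foslos]

Answer: {flem=cobricri, gruzor=smalupruz, hotru=zatril, sle/, sle/foslos=tibraji_ud, ve_up/, ve_up/du=vetrob_uz}


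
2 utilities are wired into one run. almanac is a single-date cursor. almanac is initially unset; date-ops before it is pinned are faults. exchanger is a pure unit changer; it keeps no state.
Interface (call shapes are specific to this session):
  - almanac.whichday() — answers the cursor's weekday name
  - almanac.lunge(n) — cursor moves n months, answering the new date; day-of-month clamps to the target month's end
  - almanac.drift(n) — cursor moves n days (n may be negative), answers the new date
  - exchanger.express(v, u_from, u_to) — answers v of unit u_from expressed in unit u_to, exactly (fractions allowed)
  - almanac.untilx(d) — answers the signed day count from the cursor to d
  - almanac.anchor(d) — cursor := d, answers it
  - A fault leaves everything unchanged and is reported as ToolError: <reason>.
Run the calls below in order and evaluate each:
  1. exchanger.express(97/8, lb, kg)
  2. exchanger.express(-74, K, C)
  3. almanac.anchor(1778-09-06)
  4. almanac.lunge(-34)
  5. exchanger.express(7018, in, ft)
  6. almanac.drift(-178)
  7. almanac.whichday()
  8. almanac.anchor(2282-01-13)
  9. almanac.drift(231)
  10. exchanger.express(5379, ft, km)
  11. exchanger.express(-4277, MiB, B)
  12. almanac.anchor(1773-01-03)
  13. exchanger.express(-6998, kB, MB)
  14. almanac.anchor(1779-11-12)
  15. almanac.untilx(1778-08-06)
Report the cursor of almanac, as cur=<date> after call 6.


Answer: cur=1775-05-12

Derivation:
Act: exchanger.express[v→97/8; u_from→lb; u_to→kg]
Obs: 4399845989/800000000
Act: exchanger.express[v→-74; u_from→K; u_to→C]
Obs: -6943/20
Act: almanac.anchor[d→1778-09-06]
Obs: 1778-09-06
Act: almanac.lunge[n→-34]
Obs: 1775-11-06
Act: exchanger.express[v→7018; u_from→in; u_to→ft]
Obs: 3509/6
Act: almanac.drift[n→-178]
Obs: 1775-05-12
Act: almanac.whichday[]
Obs: Friday
Act: almanac.anchor[d→2282-01-13]
Obs: 2282-01-13
Act: almanac.drift[n→231]
Obs: 2282-09-01
Act: exchanger.express[v→5379; u_from→ft; u_to→km]
Obs: 2049399/1250000
Act: exchanger.express[v→-4277; u_from→MiB; u_to→B]
Obs: -4484759552
Act: almanac.anchor[d→1773-01-03]
Obs: 1773-01-03
Act: exchanger.express[v→-6998; u_from→kB; u_to→MB]
Obs: -3499/500
Act: almanac.anchor[d→1779-11-12]
Obs: 1779-11-12
Act: almanac.untilx[d→1778-08-06]
Obs: -463


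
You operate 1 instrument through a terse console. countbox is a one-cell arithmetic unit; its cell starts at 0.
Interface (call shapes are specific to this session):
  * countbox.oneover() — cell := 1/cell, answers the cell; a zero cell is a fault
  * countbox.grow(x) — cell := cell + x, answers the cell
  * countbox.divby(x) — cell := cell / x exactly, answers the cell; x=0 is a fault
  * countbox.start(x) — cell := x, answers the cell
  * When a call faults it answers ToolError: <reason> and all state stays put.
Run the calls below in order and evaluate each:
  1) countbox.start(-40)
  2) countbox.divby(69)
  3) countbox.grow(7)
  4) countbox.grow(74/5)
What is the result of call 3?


Answer: 443/69

Derivation:
Step: countbox.start[x→-40]
Result: -40
Step: countbox.divby[x→69]
Result: -40/69
Step: countbox.grow[x→7]
Result: 443/69
Step: countbox.grow[x→74/5]
Result: 7321/345


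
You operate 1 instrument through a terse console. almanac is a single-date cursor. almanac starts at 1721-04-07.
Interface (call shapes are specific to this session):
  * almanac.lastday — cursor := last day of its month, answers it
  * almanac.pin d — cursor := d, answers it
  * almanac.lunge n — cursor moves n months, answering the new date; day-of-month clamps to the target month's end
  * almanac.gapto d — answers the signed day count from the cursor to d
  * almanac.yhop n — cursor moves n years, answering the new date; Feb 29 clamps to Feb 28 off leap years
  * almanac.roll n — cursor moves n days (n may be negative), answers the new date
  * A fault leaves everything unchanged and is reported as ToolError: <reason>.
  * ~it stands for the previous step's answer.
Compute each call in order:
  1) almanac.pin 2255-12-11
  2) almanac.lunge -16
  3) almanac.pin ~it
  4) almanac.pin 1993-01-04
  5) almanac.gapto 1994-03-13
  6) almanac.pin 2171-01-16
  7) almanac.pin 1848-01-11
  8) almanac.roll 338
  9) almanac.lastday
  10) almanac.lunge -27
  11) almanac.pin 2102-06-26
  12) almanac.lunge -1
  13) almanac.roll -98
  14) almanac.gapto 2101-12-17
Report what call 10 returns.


Step: almanac.pin[d='2255-12-11']
Result: 2255-12-11
Step: almanac.lunge[n='-16']
Result: 2254-08-11
Step: almanac.pin[d='~it']
Result: 2254-08-11
Step: almanac.pin[d='1993-01-04']
Result: 1993-01-04
Step: almanac.gapto[d='1994-03-13']
Result: 433
Step: almanac.pin[d='2171-01-16']
Result: 2171-01-16
Step: almanac.pin[d='1848-01-11']
Result: 1848-01-11
Step: almanac.roll[n='338']
Result: 1848-12-14
Step: almanac.lastday[]
Result: 1848-12-31
Step: almanac.lunge[n='-27']
Result: 1846-09-30
Step: almanac.pin[d='2102-06-26']
Result: 2102-06-26
Step: almanac.lunge[n='-1']
Result: 2102-05-26
Step: almanac.roll[n='-98']
Result: 2102-02-17
Step: almanac.gapto[d='2101-12-17']
Result: -62

Answer: 1846-09-30


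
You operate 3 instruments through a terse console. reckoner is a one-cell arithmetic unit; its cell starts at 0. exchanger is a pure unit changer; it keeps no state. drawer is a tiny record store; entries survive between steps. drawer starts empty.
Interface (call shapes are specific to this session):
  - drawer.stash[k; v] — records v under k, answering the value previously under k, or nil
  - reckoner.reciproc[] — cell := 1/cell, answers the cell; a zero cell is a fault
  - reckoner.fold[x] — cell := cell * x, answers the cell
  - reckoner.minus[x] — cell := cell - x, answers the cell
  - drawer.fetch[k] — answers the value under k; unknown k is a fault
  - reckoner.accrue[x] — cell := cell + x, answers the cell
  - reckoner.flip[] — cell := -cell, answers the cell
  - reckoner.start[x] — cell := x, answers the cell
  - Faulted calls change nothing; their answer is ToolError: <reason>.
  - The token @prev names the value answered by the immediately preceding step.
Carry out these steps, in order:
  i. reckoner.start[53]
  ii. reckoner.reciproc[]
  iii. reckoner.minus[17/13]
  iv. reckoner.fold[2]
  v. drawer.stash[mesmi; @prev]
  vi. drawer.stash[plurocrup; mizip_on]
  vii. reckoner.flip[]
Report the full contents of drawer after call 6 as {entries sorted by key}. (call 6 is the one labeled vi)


Answer: {mesmi=-1776/689, plurocrup=mizip_on}

Derivation:
>>> reckoner.start x=53
[out] 53
>>> reckoner.reciproc
[out] 1/53
>>> reckoner.minus x=17/13
[out] -888/689
>>> reckoner.fold x=2
[out] -1776/689
>>> drawer.stash k=mesmi v=@prev
[out] nil
>>> drawer.stash k=plurocrup v=mizip_on
[out] nil
>>> reckoner.flip
[out] 1776/689
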